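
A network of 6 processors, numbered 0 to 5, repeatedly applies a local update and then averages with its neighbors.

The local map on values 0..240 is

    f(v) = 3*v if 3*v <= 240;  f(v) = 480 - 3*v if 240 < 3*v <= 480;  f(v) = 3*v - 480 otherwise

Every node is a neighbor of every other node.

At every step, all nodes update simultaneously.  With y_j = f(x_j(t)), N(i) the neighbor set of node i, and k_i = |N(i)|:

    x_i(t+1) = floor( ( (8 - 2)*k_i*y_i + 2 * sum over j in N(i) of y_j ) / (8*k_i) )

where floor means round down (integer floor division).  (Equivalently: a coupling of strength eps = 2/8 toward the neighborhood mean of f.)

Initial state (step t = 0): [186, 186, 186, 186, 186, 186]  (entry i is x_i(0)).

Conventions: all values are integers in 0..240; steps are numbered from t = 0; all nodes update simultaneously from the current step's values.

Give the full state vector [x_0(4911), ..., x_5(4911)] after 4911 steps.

Simulating step by step:
t=0: [186, 186, 186, 186, 186, 186]
t=1: [78, 78, 78, 78, 78, 78]
t=2: [234, 234, 234, 234, 234, 234]
t=3: [222, 222, 222, 222, 222, 222]
t=4: [186, 186, 186, 186, 186, 186]

Answer: [222, 222, 222, 222, 222, 222]
Key observation: The state at step 0, [186, 186, 186, 186, 186, 186], reappears at step 4: the system is in a cycle of period 4 from step 0 on.  Therefore the state at step 4911 equals the state at step 0 + ((4911 - 0) mod 4) = 3, which is [222, 222, 222, 222, 222, 222].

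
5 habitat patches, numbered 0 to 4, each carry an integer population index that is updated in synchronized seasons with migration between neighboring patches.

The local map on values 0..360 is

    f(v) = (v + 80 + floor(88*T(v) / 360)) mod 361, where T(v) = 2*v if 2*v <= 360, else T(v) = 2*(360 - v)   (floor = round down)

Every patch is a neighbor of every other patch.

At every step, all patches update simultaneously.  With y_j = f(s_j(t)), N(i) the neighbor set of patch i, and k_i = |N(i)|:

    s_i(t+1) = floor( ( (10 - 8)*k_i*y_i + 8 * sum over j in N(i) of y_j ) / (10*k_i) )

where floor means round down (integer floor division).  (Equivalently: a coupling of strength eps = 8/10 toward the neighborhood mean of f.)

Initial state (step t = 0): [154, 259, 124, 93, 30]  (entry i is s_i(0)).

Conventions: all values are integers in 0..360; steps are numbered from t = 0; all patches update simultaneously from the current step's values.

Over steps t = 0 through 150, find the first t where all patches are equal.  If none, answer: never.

Simulating step by step:
t=0: [154, 259, 124, 93, 30]  (not all equal)
t=1: [188, 188, 188, 188, 188]  (all equal)

Answer: 1
Key observation: Synchronization is absorbing here: once all patches are equal they stay equal, and step 1 is the first all-equal step.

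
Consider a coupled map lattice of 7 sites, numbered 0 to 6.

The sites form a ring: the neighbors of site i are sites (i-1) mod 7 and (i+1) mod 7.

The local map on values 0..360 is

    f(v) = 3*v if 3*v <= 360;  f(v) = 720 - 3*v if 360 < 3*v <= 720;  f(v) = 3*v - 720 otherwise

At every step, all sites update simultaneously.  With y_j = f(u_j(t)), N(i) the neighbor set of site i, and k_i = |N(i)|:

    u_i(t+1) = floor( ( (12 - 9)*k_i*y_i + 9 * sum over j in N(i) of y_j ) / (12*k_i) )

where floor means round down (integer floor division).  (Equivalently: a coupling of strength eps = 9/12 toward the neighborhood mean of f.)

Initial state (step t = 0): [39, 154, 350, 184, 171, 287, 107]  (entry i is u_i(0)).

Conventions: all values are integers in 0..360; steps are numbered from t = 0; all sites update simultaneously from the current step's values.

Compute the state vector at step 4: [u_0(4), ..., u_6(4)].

Simulating step by step:
t=0: [39, 154, 350, 184, 171, 287, 107]
t=1: [246, 232, 242, 243, 167, 233, 177]
t=2: [84, 15, 13, 86, 66, 158, 61]
t=3: [148, 120, 123, 153, 238, 204, 232]
t=4: [213, 325, 320, 199, 139, 38, 150]

Answer: [213, 325, 320, 199, 139, 38, 150]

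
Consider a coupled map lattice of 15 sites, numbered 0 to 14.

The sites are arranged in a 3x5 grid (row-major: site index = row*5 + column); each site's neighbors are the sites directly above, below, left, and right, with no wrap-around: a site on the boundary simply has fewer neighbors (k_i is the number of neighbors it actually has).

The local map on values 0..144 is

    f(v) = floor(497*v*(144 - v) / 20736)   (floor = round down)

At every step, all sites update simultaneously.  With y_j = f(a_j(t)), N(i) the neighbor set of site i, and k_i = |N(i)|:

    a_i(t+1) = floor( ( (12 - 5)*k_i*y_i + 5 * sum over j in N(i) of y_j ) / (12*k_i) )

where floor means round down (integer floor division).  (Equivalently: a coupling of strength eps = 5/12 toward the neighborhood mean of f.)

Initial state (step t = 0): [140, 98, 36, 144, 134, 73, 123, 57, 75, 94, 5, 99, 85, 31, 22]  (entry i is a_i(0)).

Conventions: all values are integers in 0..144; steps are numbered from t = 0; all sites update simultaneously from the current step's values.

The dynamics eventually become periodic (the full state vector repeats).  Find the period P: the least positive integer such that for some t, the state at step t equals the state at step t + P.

Answer: 4
Key observation: The state at step 12, [123, 122, 122, 121, 121, 122, 122, 122, 121, 121, 122, 122, 122, 121, 121], reappears at step 16 — and no state repeats earlier — so the cycle the system enters has period 4.

Derivation:
t=0: [140, 98, 36, 144, 134, 73, 123, 57, 75, 94, 5, 99, 85, 31, 22]
t=1: [55, 86, 85, 34, 42, 84, 83, 110, 104, 95, 57, 89, 112, 91, 77]
t=2: [118, 119, 111, 96, 101, 119, 116, 96, 99, 109, 118, 113, 94, 109, 118]
t=3: [72, 74, 91, 105, 102, 72, 79, 103, 103, 92, 74, 84, 104, 93, 80]
t=4: [124, 122, 111, 101, 103, 123, 120, 104, 103, 111, 123, 118, 104, 110, 118]
t=5: [60, 67, 87, 100, 98, 61, 71, 94, 98, 88, 63, 74, 94, 89, 79]
t=6: [120, 122, 116, 107, 109, 121, 122, 113, 110, 115, 122, 122, 114, 115, 120]
t=7: [67, 66, 78, 90, 89, 65, 66, 80, 86, 80, 64, 66, 78, 79, 73]
t=8: [123, 123, 121, 117, 117, 122, 122, 122, 119, 121, 122, 122, 122, 122, 123]
t=9: [61, 62, 66, 73, 73, 63, 63, 64, 69, 67, 64, 64, 64, 64, 62]
t=10: [121, 121, 122, 123, 123, 121, 121, 122, 123, 123, 122, 122, 122, 122, 121]
t=11: [66, 65, 63, 61, 61, 65, 65, 63, 61, 61, 64, 64, 64, 63, 64]
t=12: [123, 122, 122, 121, 121, 122, 122, 122, 121, 121, 122, 122, 122, 121, 121]
t=13: [62, 63, 64, 65, 66, 63, 64, 64, 65, 66, 64, 64, 64, 65, 66]
t=14: [121, 121, 122, 122, 123, 121, 122, 122, 122, 123, 122, 122, 122, 122, 123]
t=15: [66, 65, 64, 63, 61, 65, 64, 64, 63, 61, 64, 64, 64, 63, 61]
t=16: [123, 122, 122, 121, 121, 122, 122, 122, 121, 121, 122, 122, 122, 121, 121]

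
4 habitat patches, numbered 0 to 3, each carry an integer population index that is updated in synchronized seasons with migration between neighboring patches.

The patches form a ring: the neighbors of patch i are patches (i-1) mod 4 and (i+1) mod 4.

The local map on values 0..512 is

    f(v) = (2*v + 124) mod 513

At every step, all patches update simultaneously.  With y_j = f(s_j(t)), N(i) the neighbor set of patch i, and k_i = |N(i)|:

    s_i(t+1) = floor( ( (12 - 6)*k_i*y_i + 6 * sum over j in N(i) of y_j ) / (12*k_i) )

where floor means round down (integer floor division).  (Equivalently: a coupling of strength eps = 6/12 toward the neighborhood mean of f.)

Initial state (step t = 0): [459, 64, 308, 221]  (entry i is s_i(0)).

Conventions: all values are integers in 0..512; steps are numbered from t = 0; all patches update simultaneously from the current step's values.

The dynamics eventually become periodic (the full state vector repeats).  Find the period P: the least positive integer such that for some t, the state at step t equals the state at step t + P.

Answer: 14
Key observation: The state at step 7, [305, 406, 409, 308], reappears at step 21 — and no state repeats earlier — so the cycle the system enters has period 14.

Derivation:
t=0: [459, 64, 308, 221]
t=1: [84, 186, 189, 87]
t=2: [344, 446, 449, 347]
t=3: [351, 453, 456, 354]
t=4: [237, 82, 85, 240]
t=5: [137, 238, 241, 140]
t=6: [321, 166, 169, 324]
t=7: [305, 406, 409, 308]
t=8: [273, 374, 377, 276]
t=9: [209, 310, 313, 212]
t=10: [81, 182, 185, 84]
t=11: [338, 439, 442, 341]
t=12: [339, 440, 443, 342]
t=13: [341, 442, 445, 344]
t=14: [345, 446, 449, 348]
t=15: [353, 454, 457, 356]
t=16: [240, 85, 88, 243]
t=17: [143, 244, 247, 146]
t=18: [333, 178, 181, 336]
t=19: [329, 430, 433, 332]
t=20: [321, 422, 425, 324]
t=21: [305, 406, 409, 308]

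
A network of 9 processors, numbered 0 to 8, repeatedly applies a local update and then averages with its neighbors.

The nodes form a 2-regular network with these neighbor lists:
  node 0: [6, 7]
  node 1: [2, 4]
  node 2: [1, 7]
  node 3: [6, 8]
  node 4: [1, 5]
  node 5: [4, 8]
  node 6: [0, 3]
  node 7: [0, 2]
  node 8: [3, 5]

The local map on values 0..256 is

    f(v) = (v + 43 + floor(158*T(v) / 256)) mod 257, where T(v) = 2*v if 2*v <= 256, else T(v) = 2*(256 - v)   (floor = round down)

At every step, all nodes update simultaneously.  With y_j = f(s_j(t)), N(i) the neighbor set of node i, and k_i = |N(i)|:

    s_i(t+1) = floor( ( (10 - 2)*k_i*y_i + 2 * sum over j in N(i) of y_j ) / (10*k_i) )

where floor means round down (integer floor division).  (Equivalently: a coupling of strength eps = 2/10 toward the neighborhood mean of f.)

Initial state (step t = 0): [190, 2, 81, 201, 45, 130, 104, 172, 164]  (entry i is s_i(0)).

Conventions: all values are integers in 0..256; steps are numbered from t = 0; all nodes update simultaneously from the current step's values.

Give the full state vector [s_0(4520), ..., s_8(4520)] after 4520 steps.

Simulating step by step:
t=0: [190, 2, 81, 201, 45, 130, 104, 172, 164]
t=1: [53, 74, 189, 51, 126, 77, 25, 76, 62]
t=2: [159, 178, 87, 152, 95, 196, 110, 191, 181]
t=3: [60, 97, 201, 61, 215, 76, 37, 75, 59]
t=4: [175, 12, 64, 173, 62, 192, 135, 191, 178]
t=5: [60, 91, 161, 61, 157, 69, 68, 70, 59]
t=6: [180, 209, 95, 180, 96, 181, 190, 183, 176]
t=7: [58, 67, 215, 58, 11, 53, 57, 78, 59]
t=8: [176, 165, 81, 172, 88, 152, 170, 195, 172]
t=9: [59, 96, 190, 61, 204, 82, 61, 73, 61]
t=10: [177, 11, 66, 179, 65, 204, 178, 187, 183]
t=11: [59, 91, 164, 59, 162, 67, 60, 71, 58]
t=12: [177, 209, 95, 174, 95, 177, 176, 184, 174]
t=13: [59, 93, 215, 60, 215, 79, 60, 77, 60]
t=14: [178, 210, 87, 177, 87, 198, 176, 194, 181]
t=15: [59, 89, 200, 59, 200, 73, 60, 74, 58]
t=16: [177, 203, 88, 174, 88, 187, 176, 189, 175]
t=17: [59, 91, 202, 60, 202, 76, 60, 75, 59]
t=18: [177, 207, 88, 176, 89, 192, 176, 190, 178]
t=19: [59, 90, 202, 60, 203, 75, 60, 75, 59]
t=20: [177, 206, 88, 176, 88, 190, 176, 190, 177]
t=21: [59, 90, 202, 60, 202, 75, 60, 75, 59]
t=22: [177, 206, 88, 176, 88, 190, 176, 190, 177]

Answer: [177, 206, 88, 176, 88, 190, 176, 190, 177]
Key observation: The state at step 20, [177, 206, 88, 176, 88, 190, 176, 190, 177], reappears at step 22: the system is in a cycle of period 2 from step 20 on.  Therefore the state at step 4520 equals the state at step 20 + ((4520 - 20) mod 2) = 20, which is [177, 206, 88, 176, 88, 190, 176, 190, 177].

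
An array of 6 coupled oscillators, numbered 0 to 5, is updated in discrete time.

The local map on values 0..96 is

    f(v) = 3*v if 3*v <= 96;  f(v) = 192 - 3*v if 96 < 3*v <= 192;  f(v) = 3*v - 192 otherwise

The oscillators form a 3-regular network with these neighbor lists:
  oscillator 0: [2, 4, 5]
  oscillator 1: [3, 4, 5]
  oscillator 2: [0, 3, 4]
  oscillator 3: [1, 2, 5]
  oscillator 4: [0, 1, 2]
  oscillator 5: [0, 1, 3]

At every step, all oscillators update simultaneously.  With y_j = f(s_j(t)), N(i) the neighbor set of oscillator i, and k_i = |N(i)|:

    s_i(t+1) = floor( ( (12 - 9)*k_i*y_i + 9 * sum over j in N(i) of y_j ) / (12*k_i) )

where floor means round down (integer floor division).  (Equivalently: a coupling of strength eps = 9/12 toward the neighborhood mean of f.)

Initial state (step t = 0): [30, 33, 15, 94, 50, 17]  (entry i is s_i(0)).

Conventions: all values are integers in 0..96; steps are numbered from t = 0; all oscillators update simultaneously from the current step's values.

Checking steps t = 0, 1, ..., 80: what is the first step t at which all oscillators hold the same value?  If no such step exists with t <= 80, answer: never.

Simulating step by step:
t=0: [30, 33, 15, 94, 50, 17]  (not all equal)
t=1: [57, 69, 66, 69, 67, 81]  (not all equal)
t=2: [21, 22, 12, 21, 12, 25]  (not all equal)
t=3: [52, 60, 49, 60, 50, 66]  (not all equal)
t=4: [32, 18, 33, 18, 33, 16]  (not all equal)
t=5: [82, 62, 84, 62, 84, 63]  (not all equal)
t=6: [44, 18, 45, 18, 45, 17]  (not all equal)
t=7: [56, 54, 57, 54, 57, 54]  (not all equal)
t=8: [24, 27, 24, 27, 24, 28]  (not all equal)
t=9: [75, 79, 74, 79, 74, 79]  (not all equal)
t=10: [34, 41, 34, 41, 34, 42]  (not all equal)
t=11: [84, 73, 84, 73, 84, 73]  (not all equal)
t=12: [51, 35, 51, 35, 51, 35]  (not all equal)
t=13: [51, 75, 51, 75, 51, 75]  (not all equal)
t=14: [37, 34, 37, 34, 37, 34]  (not all equal)
t=15: [83, 87, 83, 87, 83, 87]  (not all equal)
t=16: [60, 66, 60, 66, 60, 66]  (not all equal)
t=17: [10, 7, 10, 7, 10, 7]  (not all equal)
t=18: [27, 23, 27, 23, 27, 23]  (not all equal)
t=19: [78, 72, 78, 72, 78, 72]  (not all equal)
t=20: [37, 28, 37, 28, 37, 28]  (not all equal)
t=21: [81, 83, 81, 83, 81, 83]  (not all equal)
t=22: [52, 55, 52, 55, 52, 55]  (not all equal)
t=23: [33, 29, 33, 29, 33, 29]  (not all equal)
t=24: [91, 88, 91, 88, 91, 88]  (not all equal)
t=25: [78, 74, 78, 74, 78, 74]  (not all equal)
t=26: [39, 33, 39, 33, 39, 33]  (not all equal)
t=27: [79, 88, 79, 88, 79, 88]  (not all equal)
t=28: [51, 65, 51, 65, 51, 65]  (not all equal)
t=29: [30, 12, 30, 12, 30, 12]  (not all equal)
t=30: [76, 49, 76, 49, 76, 49]  (not all equal)
t=31: [38, 42, 38, 42, 38, 42]  (not all equal)
t=32: [75, 69, 75, 69, 75, 69]  (not all equal)
t=33: [28, 19, 28, 19, 28, 19]  (not all equal)
t=34: [77, 63, 77, 63, 77, 63]  (not all equal)
t=35: [30, 12, 30, 12, 30, 12]  (not all equal)

Answer: never
Key observation: The state at step 29 reappears at step 35 — the system is in a cycle of period 6 from step 29 on.  No step 0..35 is synchronized, and the cycle repeats forever, so no step up to 80 (or ever) has all oscillators equal.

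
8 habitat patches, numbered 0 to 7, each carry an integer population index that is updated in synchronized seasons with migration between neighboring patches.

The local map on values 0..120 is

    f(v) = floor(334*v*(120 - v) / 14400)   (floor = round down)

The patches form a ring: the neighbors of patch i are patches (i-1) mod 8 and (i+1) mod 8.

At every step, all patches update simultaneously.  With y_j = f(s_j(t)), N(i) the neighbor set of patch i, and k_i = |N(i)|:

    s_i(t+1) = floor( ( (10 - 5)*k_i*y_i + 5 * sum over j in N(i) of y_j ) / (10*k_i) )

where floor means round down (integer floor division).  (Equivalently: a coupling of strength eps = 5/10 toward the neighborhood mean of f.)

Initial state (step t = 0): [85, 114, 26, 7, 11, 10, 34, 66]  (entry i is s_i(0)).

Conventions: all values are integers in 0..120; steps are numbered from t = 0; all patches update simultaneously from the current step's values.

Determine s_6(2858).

Answer: s_6(2858) = 76
Key observation: The state at step 6, [76, 76, 75, 75, 75, 75, 76, 76], reappears at step 8: the system is in a cycle of period 2 from step 6 on.  Therefore the state at step 2858 equals the state at step 6 + ((2858 - 6) mod 2) = 6, which is [76, 76, 75, 75, 75, 75, 76, 76].

Derivation:
t=0: [85, 114, 26, 7, 11, 10, 34, 66]
t=1: [58, 38, 36, 29, 24, 36, 60, 75]
t=2: [79, 74, 68, 61, 59, 69, 78, 80]
t=3: [75, 78, 81, 82, 82, 80, 76, 74]
t=4: [77, 75, 73, 72, 72, 74, 76, 77]
t=5: [76, 77, 79, 79, 79, 78, 77, 76]
t=6: [76, 76, 75, 75, 75, 75, 76, 76]
t=7: [77, 77, 77, 78, 78, 77, 77, 77]
t=8: [76, 76, 75, 75, 75, 75, 76, 76]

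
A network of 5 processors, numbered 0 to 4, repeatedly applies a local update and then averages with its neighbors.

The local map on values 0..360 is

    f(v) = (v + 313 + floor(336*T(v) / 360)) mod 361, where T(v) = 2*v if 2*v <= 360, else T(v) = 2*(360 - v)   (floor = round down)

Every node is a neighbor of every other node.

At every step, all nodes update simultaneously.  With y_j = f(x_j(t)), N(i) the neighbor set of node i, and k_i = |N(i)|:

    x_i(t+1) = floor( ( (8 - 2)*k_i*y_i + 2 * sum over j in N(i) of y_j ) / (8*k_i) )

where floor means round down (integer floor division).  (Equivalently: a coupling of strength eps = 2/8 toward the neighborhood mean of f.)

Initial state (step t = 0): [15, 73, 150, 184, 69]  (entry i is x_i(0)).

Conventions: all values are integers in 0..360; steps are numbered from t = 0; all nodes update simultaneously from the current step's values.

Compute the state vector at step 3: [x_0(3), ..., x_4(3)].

Answer: [80, 135, 247, 80, 99]

Derivation:
t=0: [15, 73, 150, 184, 69]
t=1: [294, 160, 63, 120, 151]
t=2: [37, 65, 122, 235, 47]
t=3: [80, 135, 247, 80, 99]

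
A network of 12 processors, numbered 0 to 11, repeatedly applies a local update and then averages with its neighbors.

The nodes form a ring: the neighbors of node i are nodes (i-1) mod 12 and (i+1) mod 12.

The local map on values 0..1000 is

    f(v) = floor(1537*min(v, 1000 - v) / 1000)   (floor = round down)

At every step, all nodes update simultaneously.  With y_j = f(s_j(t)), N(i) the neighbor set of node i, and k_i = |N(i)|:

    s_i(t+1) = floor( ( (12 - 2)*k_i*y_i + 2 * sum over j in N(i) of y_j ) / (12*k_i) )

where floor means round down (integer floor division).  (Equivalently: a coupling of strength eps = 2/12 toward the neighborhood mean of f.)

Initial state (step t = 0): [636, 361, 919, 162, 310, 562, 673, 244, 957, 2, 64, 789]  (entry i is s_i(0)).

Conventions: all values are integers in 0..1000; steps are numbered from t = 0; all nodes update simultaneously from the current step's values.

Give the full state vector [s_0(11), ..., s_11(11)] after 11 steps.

Simulating step by step:
t=0: [636, 361, 919, 162, 310, 562, 673, 244, 957, 2, 64, 789]
t=1: [539, 518, 170, 256, 473, 642, 505, 359, 86, 16, 108, 324]
t=2: [693, 697, 311, 409, 684, 582, 725, 533, 157, 44, 180, 486]
t=3: [493, 466, 489, 603, 510, 610, 464, 652, 266, 98, 297, 683]
t=4: [731, 722, 736, 633, 728, 621, 688, 538, 397, 197, 433, 506]
t=5: [443, 424, 420, 538, 443, 559, 506, 682, 592, 357, 642, 722]
t=6: [656, 652, 650, 702, 682, 684, 729, 522, 608, 554, 539, 458]
t=7: [543, 533, 530, 467, 485, 479, 448, 696, 619, 680, 705, 688]
t=8: [684, 716, 721, 719, 741, 732, 673, 495, 567, 495, 458, 495]
t=9: [503, 439, 428, 428, 401, 417, 515, 730, 680, 747, 712, 732]
t=10: [726, 680, 658, 653, 621, 646, 708, 448, 476, 401, 434, 442]
t=11: [448, 488, 522, 536, 574, 539, 476, 671, 717, 629, 663, 656]

Answer: [448, 488, 522, 536, 574, 539, 476, 671, 717, 629, 663, 656]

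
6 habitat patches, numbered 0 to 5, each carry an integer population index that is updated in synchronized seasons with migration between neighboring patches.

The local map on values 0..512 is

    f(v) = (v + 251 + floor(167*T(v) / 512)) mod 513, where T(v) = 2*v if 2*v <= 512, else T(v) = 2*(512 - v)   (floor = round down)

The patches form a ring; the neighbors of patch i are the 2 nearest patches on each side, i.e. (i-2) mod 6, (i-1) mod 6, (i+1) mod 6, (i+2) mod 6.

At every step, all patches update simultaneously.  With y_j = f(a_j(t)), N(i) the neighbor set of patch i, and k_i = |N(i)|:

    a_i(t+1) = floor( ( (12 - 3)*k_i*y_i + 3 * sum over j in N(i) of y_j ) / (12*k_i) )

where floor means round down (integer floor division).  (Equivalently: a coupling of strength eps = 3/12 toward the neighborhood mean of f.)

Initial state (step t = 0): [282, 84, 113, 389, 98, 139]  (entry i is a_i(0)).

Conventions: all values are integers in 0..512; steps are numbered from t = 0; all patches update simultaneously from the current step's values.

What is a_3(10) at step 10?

Answer: a_3(10) = 340

Derivation:
t=0: [282, 84, 113, 389, 98, 139]
t=1: [234, 372, 401, 262, 389, 433]
t=2: [145, 195, 201, 174, 200, 209]
t=3: [385, 86, 92, 36, 92, 102]
t=4: [254, 378, 384, 333, 385, 396]
t=5: [169, 199, 200, 191, 201, 203]
t=6: [30, 62, 63, 57, 65, 67]
t=7: [314, 349, 351, 347, 353, 355]
t=8: [184, 192, 193, 192, 193, 193]
t=9: [45, 54, 55, 55, 55, 55]
t=10: [328, 339, 339, 340, 340, 339]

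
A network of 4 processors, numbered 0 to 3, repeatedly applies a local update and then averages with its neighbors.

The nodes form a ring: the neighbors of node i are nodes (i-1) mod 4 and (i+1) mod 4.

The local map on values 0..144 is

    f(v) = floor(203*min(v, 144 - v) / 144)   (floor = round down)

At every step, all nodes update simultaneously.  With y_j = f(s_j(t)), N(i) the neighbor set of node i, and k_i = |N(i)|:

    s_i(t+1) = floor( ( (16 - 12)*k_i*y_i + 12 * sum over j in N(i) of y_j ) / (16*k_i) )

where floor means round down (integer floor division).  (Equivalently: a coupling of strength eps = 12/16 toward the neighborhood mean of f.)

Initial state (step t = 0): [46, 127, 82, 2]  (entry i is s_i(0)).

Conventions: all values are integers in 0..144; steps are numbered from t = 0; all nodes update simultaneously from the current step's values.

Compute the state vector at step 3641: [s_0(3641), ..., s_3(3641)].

Answer: [90, 90, 90, 90]
Key observation: The state at step 17, [90, 90, 90, 90], reappears at step 29: the system is in a cycle of period 12 from step 17 on.  Therefore the state at step 3641 equals the state at step 17 + ((3641 - 17) mod 12) = 17, which is [90, 90, 90, 90].

Derivation:
t=0: [46, 127, 82, 2]
t=1: [25, 62, 31, 57]
t=2: [71, 51, 73, 49]
t=3: [77, 92, 77, 92]
t=4: [78, 88, 78, 88]
t=5: [81, 89, 81, 89]
t=6: [79, 85, 79, 85]
t=7: [85, 89, 85, 89]
t=8: [78, 81, 78, 81]
t=9: [89, 91, 89, 91]
t=10: [74, 76, 74, 76]
t=11: [95, 97, 95, 97]
t=12: [66, 68, 66, 68]
t=13: [94, 93, 94, 93]
t=14: [70, 70, 70, 70]
t=15: [98, 98, 98, 98]
t=16: [64, 64, 64, 64]
t=17: [90, 90, 90, 90]
t=18: [76, 76, 76, 76]
t=19: [95, 95, 95, 95]
t=20: [69, 69, 69, 69]
t=21: [97, 97, 97, 97]
t=22: [66, 66, 66, 66]
t=23: [93, 93, 93, 93]
t=24: [71, 71, 71, 71]
t=25: [100, 100, 100, 100]
t=26: [62, 62, 62, 62]
t=27: [87, 87, 87, 87]
t=28: [80, 80, 80, 80]
t=29: [90, 90, 90, 90]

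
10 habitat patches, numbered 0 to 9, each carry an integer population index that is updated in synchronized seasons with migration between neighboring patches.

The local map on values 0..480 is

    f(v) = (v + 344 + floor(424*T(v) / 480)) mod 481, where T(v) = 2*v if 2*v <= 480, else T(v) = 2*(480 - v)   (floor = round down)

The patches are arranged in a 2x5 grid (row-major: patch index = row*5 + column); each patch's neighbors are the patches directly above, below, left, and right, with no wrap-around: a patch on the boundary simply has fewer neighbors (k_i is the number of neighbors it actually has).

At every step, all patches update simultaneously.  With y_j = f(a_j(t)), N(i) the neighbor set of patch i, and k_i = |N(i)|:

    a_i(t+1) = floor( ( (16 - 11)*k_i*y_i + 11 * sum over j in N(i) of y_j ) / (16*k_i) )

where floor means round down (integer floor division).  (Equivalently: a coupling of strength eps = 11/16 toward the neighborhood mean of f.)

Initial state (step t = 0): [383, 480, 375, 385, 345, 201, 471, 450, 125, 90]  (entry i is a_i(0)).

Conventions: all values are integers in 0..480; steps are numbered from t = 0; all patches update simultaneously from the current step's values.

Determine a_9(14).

Simulating step by step:
t=0: [383, 480, 375, 385, 345, 201, 471, 450, 125, 90]
t=1: [392, 379, 389, 376, 320, 394, 367, 338, 269, 259]
t=2: [412, 417, 425, 338, 301, 415, 427, 338, 214, 177]
t=3: [392, 388, 416, 443, 426, 389, 402, 421, 429, 431]
t=4: [411, 404, 391, 381, 378, 407, 403, 390, 380, 382]
t=5: [398, 402, 410, 417, 418, 398, 403, 411, 416, 419]
t=6: [403, 401, 396, 392, 390, 403, 401, 396, 391, 390]
t=7: [402, 403, 406, 410, 411, 402, 403, 407, 410, 411]
t=8: [402, 401, 398, 396, 395, 402, 401, 398, 396, 395]
t=9: [402, 403, 405, 406, 407, 402, 403, 405, 406, 407]
t=10: [402, 401, 400, 399, 398, 402, 401, 400, 399, 398]
t=11: [402, 403, 404, 404, 405, 402, 403, 404, 404, 405]
t=12: [402, 401, 401, 400, 400, 402, 401, 401, 400, 400]
t=13: [402, 402, 403, 403, 404, 402, 402, 403, 403, 404]
t=14: [402, 402, 402, 401, 401, 402, 402, 402, 401, 401]

Answer: a_9(14) = 401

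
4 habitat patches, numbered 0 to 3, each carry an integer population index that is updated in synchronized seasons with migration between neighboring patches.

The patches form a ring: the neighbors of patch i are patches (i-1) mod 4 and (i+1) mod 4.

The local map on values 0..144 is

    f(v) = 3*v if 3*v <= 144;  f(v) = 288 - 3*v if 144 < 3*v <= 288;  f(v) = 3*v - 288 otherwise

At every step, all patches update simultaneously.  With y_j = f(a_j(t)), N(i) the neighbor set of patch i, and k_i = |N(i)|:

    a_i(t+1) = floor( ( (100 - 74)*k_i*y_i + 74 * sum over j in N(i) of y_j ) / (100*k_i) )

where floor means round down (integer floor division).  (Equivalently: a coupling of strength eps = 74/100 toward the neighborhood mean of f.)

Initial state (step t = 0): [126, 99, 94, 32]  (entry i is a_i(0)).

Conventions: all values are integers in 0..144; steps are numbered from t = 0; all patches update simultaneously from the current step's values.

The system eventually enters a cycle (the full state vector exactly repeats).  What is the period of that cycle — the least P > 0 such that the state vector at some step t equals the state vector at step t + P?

Answer: 2
Key observation: The state at step 52, [118, 103, 118, 103], reappears at step 54 — and no state repeats earlier — so the cycle the system enters has period 2.

Derivation:
t=0: [126, 99, 94, 32]
t=1: [62, 37, 40, 60]
t=2: [107, 111, 112, 110]
t=3: [40, 41, 44, 40]
t=4: [121, 125, 124, 124]
t=5: [82, 81, 85, 80]
t=6: [45, 39, 42, 40]
t=7: [122, 126, 120, 127]
t=8: [87, 78, 86, 79]
t=9: [45, 35, 46, 34]
t=10: [111, 128, 112, 127]
t=11: [81, 59, 82, 58]
t=12: [94, 61, 94, 61]
t=13: [79, 31, 79, 31]
t=14: [82, 61, 82, 61]
t=15: [88, 58, 88, 58]
t=16: [90, 47, 90, 47]
t=17: [109, 49, 109, 49]
t=18: [114, 65, 114, 65]
t=19: [82, 64, 82, 64]
t=20: [81, 56, 81, 56]
t=21: [100, 64, 100, 64]
t=22: [74, 33, 74, 33]
t=23: [90, 74, 90, 74]
t=24: [53, 30, 53, 30]
t=25: [100, 118, 100, 118]
t=26: [51, 26, 51, 26]
t=27: [92, 120, 92, 120]
t=28: [56, 27, 56, 27]
t=29: [91, 109, 91, 109]
t=30: [32, 21, 32, 21]
t=31: [71, 87, 71, 87]
t=32: [39, 62, 39, 62]
t=33: [105, 113, 105, 113]
t=34: [44, 33, 44, 33]
t=35: [107, 123, 107, 123]
t=36: [68, 45, 68, 45]
t=37: [121, 97, 121, 97]
t=38: [21, 56, 21, 56]
t=39: [105, 77, 105, 77]
t=40: [49, 34, 49, 34]
t=41: [112, 130, 112, 130]
t=42: [87, 62, 87, 62]
t=43: [82, 46, 82, 46]
t=44: [113, 66, 113, 66]
t=45: [79, 61, 79, 61]
t=46: [90, 65, 90, 65]
t=47: [73, 37, 73, 37]
t=48: [100, 79, 100, 79]
t=49: [40, 22, 40, 22]
t=50: [80, 105, 80, 105]
t=51: [32, 42, 32, 42]
t=52: [118, 103, 118, 103]
t=53: [32, 54, 32, 54]
t=54: [118, 103, 118, 103]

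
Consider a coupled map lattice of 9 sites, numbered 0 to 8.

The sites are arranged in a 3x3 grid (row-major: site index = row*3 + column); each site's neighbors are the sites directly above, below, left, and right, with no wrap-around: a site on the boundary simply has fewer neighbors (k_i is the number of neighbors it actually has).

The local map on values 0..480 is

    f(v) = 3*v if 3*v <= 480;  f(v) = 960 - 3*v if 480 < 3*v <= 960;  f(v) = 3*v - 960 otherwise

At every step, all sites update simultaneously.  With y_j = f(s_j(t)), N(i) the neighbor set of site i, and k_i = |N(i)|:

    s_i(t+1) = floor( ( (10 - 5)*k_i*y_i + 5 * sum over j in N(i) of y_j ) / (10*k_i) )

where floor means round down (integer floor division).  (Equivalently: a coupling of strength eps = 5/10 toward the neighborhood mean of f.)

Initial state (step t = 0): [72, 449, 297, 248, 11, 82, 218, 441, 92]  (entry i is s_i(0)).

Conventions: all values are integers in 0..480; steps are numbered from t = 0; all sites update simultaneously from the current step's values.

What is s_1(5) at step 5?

Simulating step by step:
t=0: [72, 449, 297, 248, 11, 82, 218, 441, 92]
t=1: [258, 246, 192, 200, 168, 186, 297, 284, 290]
t=2: [238, 282, 348, 298, 364, 356, 151, 156, 172]
t=3: [168, 134, 97, 171, 160, 164, 360, 405, 366]
t=4: [440, 405, 363, 399, 436, 385, 235, 250, 249]
t=5: [303, 267, 177, 279, 286, 212, 239, 241, 207]

Answer: s_1(5) = 267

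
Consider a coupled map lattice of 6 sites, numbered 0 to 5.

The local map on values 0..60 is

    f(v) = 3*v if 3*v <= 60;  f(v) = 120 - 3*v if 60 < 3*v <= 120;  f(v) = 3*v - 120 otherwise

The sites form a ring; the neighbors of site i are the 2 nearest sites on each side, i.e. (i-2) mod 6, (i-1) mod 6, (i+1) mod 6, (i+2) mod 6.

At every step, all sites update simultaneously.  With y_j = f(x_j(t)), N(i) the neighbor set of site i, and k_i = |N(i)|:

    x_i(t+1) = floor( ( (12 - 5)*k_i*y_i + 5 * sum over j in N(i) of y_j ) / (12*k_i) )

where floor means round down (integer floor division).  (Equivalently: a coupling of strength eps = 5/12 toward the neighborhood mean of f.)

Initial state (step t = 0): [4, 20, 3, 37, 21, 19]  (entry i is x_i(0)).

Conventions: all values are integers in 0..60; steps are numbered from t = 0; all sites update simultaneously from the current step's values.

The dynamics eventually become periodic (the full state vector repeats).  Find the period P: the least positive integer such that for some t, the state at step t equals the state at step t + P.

Answer: 10
Key observation: The state at step 53, [33, 32, 35, 33, 32, 35], reappears at step 63 — and no state repeats earlier — so the cycle the system enters has period 10.

Derivation:
t=0: [4, 20, 3, 37, 21, 19]
t=1: [26, 44, 19, 24, 42, 47]
t=2: [34, 24, 44, 38, 21, 23]
t=3: [28, 37, 20, 21, 42, 43]
t=4: [29, 22, 46, 42, 20, 16]
t=5: [38, 42, 26, 22, 45, 43]
t=6: [11, 15, 32, 39, 20, 13]
t=7: [36, 36, 28, 19, 45, 37]
t=8: [14, 18, 31, 40, 20, 15]
t=9: [43, 43, 32, 19, 46, 42]
t=10: [11, 15, 23, 39, 20, 13]
t=11: [39, 39, 44, 22, 48, 37]
t=12: [6, 9, 15, 36, 22, 14]
t=13: [28, 27, 37, 24, 43, 36]
t=14: [28, 33, 19, 35, 16, 20]
t=15: [40, 29, 45, 28, 45, 47]
t=16: [8, 26, 17, 29, 16, 21]
t=17: [34, 41, 45, 39, 45, 48]
t=18: [16, 8, 12, 7, 15, 18]
t=19: [44, 30, 35, 28, 42, 45]
t=20: [13, 25, 17, 27, 11, 17]
t=21: [41, 45, 46, 41, 38, 46]
t=22: [7, 13, 13, 7, 7, 13]
t=23: [26, 35, 33, 26, 24, 33]
t=24: [35, 21, 27, 35, 41, 27]
t=25: [23, 44, 32, 23, 13, 32]
t=26: [40, 22, 29, 40, 38, 29]
t=27: [13, 38, 25, 13, 10, 25]
t=28: [35, 21, 38, 35, 35, 38]
t=29: [17, 37, 14, 17, 13, 14]
t=30: [43, 24, 40, 43, 42, 40]
t=31: [10, 29, 7, 10, 5, 7]
t=32: [26, 29, 23, 26, 19, 23]
t=33: [44, 38, 47, 44, 52, 47]
t=34: [15, 10, 19, 15, 27, 19]
t=35: [45, 38, 49, 45, 44, 49]
t=36: [16, 12, 20, 16, 15, 20]
t=37: [48, 43, 53, 48, 48, 53]
t=38: [25, 18, 31, 25, 27, 31]
t=39: [41, 46, 34, 41, 37, 34]
t=40: [8, 14, 13, 8, 9, 13]
t=41: [29, 37, 34, 29, 28, 34]
t=42: [27, 15, 22, 27, 31, 22]
t=43: [41, 45, 47, 41, 35, 47]
t=44: [9, 13, 16, 9, 13, 16]
t=45: [33, 38, 41, 33, 38, 41]
t=46: [14, 8, 7, 14, 8, 7]
t=47: [33, 27, 26, 33, 27, 26]
t=48: [29, 35, 37, 29, 35, 37]
t=49: [24, 17, 15, 24, 17, 15]
t=50: [48, 49, 46, 48, 49, 46]
t=51: [23, 24, 21, 23, 24, 21]
t=52: [51, 50, 53, 51, 50, 53]
t=53: [33, 32, 35, 33, 32, 35]
t=54: [20, 21, 18, 20, 21, 18]
t=55: [58, 57, 55, 58, 57, 55]
t=56: [51, 50, 48, 51, 50, 48]
t=57: [30, 29, 27, 30, 29, 27]
t=58: [32, 33, 35, 32, 33, 35]
t=59: [21, 20, 18, 21, 20, 18]
t=60: [57, 58, 55, 57, 58, 55]
t=61: [50, 51, 48, 50, 51, 48]
t=62: [29, 30, 27, 29, 30, 27]
t=63: [33, 32, 35, 33, 32, 35]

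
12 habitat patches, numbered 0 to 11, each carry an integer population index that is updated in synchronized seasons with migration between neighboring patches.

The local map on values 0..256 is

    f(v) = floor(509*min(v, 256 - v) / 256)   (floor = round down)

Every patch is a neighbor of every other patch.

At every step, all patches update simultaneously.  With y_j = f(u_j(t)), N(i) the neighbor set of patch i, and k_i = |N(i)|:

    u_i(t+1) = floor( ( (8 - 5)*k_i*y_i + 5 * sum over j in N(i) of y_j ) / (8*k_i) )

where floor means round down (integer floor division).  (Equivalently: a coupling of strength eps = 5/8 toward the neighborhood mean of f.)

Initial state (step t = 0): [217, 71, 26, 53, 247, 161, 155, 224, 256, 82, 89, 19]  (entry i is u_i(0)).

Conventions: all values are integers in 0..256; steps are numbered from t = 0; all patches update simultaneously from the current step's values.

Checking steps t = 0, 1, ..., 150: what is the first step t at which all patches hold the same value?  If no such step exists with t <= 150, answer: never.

Simulating step by step:
t=0: [217, 71, 26, 53, 247, 161, 155, 224, 256, 82, 89, 19]  (not all equal)
t=1: [93, 114, 85, 102, 74, 129, 132, 89, 69, 121, 125, 80]  (not all equal)
t=2: [194, 207, 189, 199, 182, 215, 213, 191, 179, 211, 214, 186]  (not all equal)
t=3: [117, 108, 120, 113, 124, 103, 105, 119, 126, 106, 104, 122]  (not all equal)
t=4: [227, 222, 229, 225, 232, 218, 220, 229, 233, 220, 219, 230]  (not all equal)
t=5: [59, 62, 58, 60, 56, 65, 63, 58, 55, 63, 64, 57]  (not all equal)
t=6: [118, 120, 117, 119, 116, 122, 120, 117, 115, 120, 121, 117]  (not all equal)
t=7: [234, 235, 234, 235, 233, 237, 235, 234, 232, 235, 236, 234]  (not all equal)
t=8: [42, 41, 42, 41, 42, 40, 41, 42, 43, 41, 41, 42]  (not all equal)
t=9: [82, 81, 82, 81, 82, 81, 81, 82, 82, 81, 81, 82]  (not all equal)
t=10: [162, 161, 162, 161, 162, 161, 161, 162, 162, 161, 161, 162]  (not all equal)
t=11: [186, 187, 186, 187, 186, 187, 187, 186, 186, 187, 187, 186]  (not all equal)
t=12: [138, 137, 138, 137, 138, 137, 137, 138, 138, 137, 137, 138]  (not all equal)
t=13: [234, 235, 234, 235, 234, 235, 235, 234, 234, 235, 235, 234]  (not all equal)
t=14: [42, 41, 42, 41, 42, 41, 41, 42, 42, 41, 41, 42]  (not all equal)
t=15: [82, 81, 82, 81, 82, 81, 81, 82, 82, 81, 81, 82]  (not all equal)

Answer: never
Key observation: The state at step 9 reappears at step 15 — the system is in a cycle of period 6 from step 9 on.  No step 0..15 is synchronized, and the cycle repeats forever, so no step up to 150 (or ever) has all patches equal.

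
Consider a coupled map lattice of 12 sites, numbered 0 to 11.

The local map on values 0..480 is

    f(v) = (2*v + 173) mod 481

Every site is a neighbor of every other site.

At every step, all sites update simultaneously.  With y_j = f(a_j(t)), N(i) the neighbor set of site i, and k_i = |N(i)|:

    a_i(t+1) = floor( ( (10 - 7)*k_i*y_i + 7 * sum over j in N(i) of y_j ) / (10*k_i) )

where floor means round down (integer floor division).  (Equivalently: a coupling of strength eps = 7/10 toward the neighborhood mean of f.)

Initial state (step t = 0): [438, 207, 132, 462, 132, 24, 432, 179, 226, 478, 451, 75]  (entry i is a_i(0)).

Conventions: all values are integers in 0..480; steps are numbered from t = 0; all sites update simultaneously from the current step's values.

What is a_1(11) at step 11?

Answer: a_1(11) = 14

Derivation:
t=0: [438, 207, 132, 462, 132, 24, 432, 179, 226, 478, 451, 75]
t=1: [166, 171, 249, 177, 249, 198, 163, 157, 180, 185, 172, 222]
t=2: [61, 64, 101, 67, 101, 76, 60, 57, 68, 70, 64, 88]
t=3: [313, 314, 332, 316, 332, 320, 312, 311, 316, 317, 314, 326]
t=4: [326, 327, 335, 327, 335, 329, 326, 325, 327, 328, 327, 332]
t=5: [348, 348, 352, 348, 352, 349, 348, 347, 348, 349, 348, 350]
t=6: [389, 389, 391, 389, 391, 389, 389, 388, 389, 389, 389, 390]
t=7: [470, 470, 471, 470, 471, 470, 470, 470, 470, 470, 470, 470]
t=8: [151, 151, 151, 151, 151, 151, 151, 151, 151, 151, 151, 151]
t=9: [475, 475, 475, 475, 475, 475, 475, 475, 475, 475, 475, 475]
t=10: [161, 161, 161, 161, 161, 161, 161, 161, 161, 161, 161, 161]
t=11: [14, 14, 14, 14, 14, 14, 14, 14, 14, 14, 14, 14]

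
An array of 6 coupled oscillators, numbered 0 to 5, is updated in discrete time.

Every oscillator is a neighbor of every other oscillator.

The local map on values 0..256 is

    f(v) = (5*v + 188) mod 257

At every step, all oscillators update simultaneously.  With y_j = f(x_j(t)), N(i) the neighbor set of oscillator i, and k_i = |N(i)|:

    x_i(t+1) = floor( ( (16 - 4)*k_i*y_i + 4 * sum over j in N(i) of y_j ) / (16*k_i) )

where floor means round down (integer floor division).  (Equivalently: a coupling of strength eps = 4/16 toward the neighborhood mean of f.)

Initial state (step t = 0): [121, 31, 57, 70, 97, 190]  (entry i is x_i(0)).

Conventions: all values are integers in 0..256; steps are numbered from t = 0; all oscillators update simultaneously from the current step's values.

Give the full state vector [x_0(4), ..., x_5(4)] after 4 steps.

Simulating step by step:
t=0: [121, 31, 57, 70, 97, 190]
t=1: [46, 91, 182, 47, 142, 107]
t=2: [155, 133, 92, 159, 132, 189]
t=3: [174, 97, 133, 188, 94, 113]
t=4: [58, 149, 95, 107, 138, 205]

Answer: [58, 149, 95, 107, 138, 205]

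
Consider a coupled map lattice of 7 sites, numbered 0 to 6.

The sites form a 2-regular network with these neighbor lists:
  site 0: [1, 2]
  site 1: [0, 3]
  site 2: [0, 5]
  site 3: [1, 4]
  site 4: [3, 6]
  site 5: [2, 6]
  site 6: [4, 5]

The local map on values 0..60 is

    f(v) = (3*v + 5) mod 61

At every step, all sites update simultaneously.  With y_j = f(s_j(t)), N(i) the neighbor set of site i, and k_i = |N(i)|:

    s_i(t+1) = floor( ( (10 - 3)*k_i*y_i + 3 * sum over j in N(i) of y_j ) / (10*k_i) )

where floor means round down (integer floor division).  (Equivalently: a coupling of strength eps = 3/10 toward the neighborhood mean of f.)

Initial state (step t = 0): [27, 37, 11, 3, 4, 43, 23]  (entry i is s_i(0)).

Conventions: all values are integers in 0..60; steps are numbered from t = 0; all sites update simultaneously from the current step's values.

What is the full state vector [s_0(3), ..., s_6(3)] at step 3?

Simulating step by step:
t=0: [27, 37, 11, 3, 4, 43, 23]
t=1: [31, 44, 32, 20, 15, 16, 13]
t=2: [34, 16, 41, 12, 42, 49, 46]
t=3: [41, 50, 15, 38, 15, 25, 20]

Answer: [41, 50, 15, 38, 15, 25, 20]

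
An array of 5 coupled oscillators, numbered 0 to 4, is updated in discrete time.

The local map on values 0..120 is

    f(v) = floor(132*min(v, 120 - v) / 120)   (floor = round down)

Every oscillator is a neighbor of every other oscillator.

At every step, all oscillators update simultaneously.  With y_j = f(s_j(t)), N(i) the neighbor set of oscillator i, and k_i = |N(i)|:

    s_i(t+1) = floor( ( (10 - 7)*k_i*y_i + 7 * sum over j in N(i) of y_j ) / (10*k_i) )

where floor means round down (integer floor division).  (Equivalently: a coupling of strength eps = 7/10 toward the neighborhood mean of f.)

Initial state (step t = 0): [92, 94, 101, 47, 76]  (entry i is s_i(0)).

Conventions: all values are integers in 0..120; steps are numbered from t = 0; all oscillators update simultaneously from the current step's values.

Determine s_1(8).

Simulating step by step:
t=0: [92, 94, 101, 47, 76]
t=1: [34, 34, 33, 37, 36]
t=2: [37, 37, 37, 38, 37]
t=3: [40, 40, 40, 40, 40]
t=4: [44, 44, 44, 44, 44]
t=5: [48, 48, 48, 48, 48]
t=6: [52, 52, 52, 52, 52]
t=7: [57, 57, 57, 57, 57]
t=8: [62, 62, 62, 62, 62]

Answer: s_1(8) = 62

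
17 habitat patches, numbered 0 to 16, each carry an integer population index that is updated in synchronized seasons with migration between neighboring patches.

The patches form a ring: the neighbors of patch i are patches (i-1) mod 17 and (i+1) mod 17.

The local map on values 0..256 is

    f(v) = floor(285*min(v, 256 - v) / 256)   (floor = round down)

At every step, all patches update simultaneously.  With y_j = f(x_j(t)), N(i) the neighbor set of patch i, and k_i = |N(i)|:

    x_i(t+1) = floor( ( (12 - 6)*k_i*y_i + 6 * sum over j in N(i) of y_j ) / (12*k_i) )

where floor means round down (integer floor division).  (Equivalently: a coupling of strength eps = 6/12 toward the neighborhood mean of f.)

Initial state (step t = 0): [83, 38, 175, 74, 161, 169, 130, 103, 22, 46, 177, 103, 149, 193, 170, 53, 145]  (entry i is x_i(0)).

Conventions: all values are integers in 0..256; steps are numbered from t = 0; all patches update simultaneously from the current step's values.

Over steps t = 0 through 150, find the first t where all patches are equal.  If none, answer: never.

Simulating step by step:
t=0: [83, 38, 175, 74, 161, 169, 130, 103, 22, 46, 177, 103, 149, 193, 170, 53, 145]  (not all equal)
t=1: [87, 66, 76, 89, 97, 109, 122, 98, 53, 53, 84, 108, 105, 88, 79, 84, 99]  (not all equal)
t=2: [93, 81, 85, 97, 108, 121, 125, 103, 71, 67, 91, 112, 112, 99, 91, 95, 102]  (not all equal)
t=3: [102, 94, 96, 107, 120, 131, 131, 111, 86, 82, 100, 118, 120, 111, 104, 106, 108]  (not all equal)
t=4: [112, 106, 108, 119, 131, 137, 135, 120, 101, 97, 111, 126, 130, 123, 117, 117, 117]  (not all equal)
t=5: [124, 120, 122, 130, 135, 134, 133, 128, 116, 112, 123, 135, 139, 135, 131, 130, 128]  (not all equal)
t=6: [137, 134, 135, 137, 135, 135, 137, 137, 131, 128, 132, 133, 132, 134, 138, 140, 140]  (not all equal)
t=7: [132, 134, 133, 133, 133, 133, 132, 133, 138, 140, 138, 137, 136, 134, 131, 129, 129]  (not all equal)
t=8: [138, 136, 135, 136, 136, 136, 137, 135, 131, 130, 130, 132, 133, 135, 138, 140, 140]  (not all equal)
t=9: [131, 132, 133, 133, 133, 132, 132, 134, 138, 139, 139, 138, 136, 133, 131, 129, 129]  (not all equal)
t=10: [139, 137, 136, 136, 136, 137, 137, 134, 131, 130, 130, 131, 133, 136, 138, 140, 140]  (not all equal)
t=11: [130, 131, 132, 133, 132, 132, 132, 135, 138, 139, 139, 138, 136, 133, 131, 129, 129]  (not all equal)
t=12: [140, 139, 137, 137, 137, 138, 137, 134, 131, 130, 130, 131, 133, 136, 138, 140, 140]  (not all equal)
t=13: [129, 130, 131, 132, 131, 131, 132, 135, 138, 139, 139, 138, 136, 133, 131, 129, 129]  (not all equal)
t=14: [140, 140, 139, 138, 138, 138, 137, 134, 131, 130, 130, 131, 133, 136, 138, 140, 141]  (not all equal)
t=15: [128, 129, 130, 130, 131, 131, 132, 135, 138, 139, 139, 138, 136, 133, 131, 129, 128]  (not all equal)
t=16: [141, 141, 140, 139, 139, 138, 137, 134, 131, 130, 130, 131, 133, 136, 138, 140, 141]  (not all equal)
t=17: [128, 128, 129, 129, 130, 131, 132, 135, 138, 139, 139, 138, 136, 133, 131, 129, 128]  (not all equal)
t=18: [142, 141, 141, 140, 140, 139, 137, 134, 131, 130, 130, 131, 133, 136, 138, 140, 141]  (not all equal)
t=19: [127, 127, 128, 128, 129, 130, 132, 135, 138, 139, 139, 138, 136, 133, 131, 129, 127]  (not all equal)
t=20: [141, 141, 141, 141, 141, 139, 137, 134, 131, 130, 130, 131, 133, 136, 138, 140, 141]  (not all equal)
t=21: [128, 128, 128, 128, 128, 130, 132, 135, 138, 139, 139, 138, 136, 133, 131, 129, 128]  (not all equal)
t=22: [142, 142, 142, 142, 141, 140, 137, 134, 131, 130, 130, 131, 133, 136, 138, 140, 141]  (not all equal)
t=23: [126, 126, 126, 126, 127, 129, 132, 135, 138, 139, 139, 138, 136, 133, 131, 129, 127]  (not all equal)
t=24: [140, 140, 140, 140, 140, 140, 137, 134, 131, 130, 130, 131, 133, 136, 138, 140, 140]  (not all equal)
t=25: [129, 129, 129, 129, 129, 129, 132, 135, 138, 139, 139, 138, 136, 133, 131, 129, 129]  (not all equal)
t=26: [141, 141, 141, 141, 141, 140, 137, 134, 131, 130, 130, 131, 133, 136, 138, 140, 141]  (not all equal)
t=27: [128, 128, 128, 128, 128, 129, 132, 135, 138, 139, 139, 138, 136, 133, 131, 129, 128]  (not all equal)
t=28: [142, 142, 142, 142, 141, 140, 137, 134, 131, 130, 130, 131, 133, 136, 138, 140, 141]  (not all equal)

Answer: never
Key observation: The state at step 22 reappears at step 28 — the system is in a cycle of period 6 from step 22 on.  No step 0..28 is synchronized, and the cycle repeats forever, so no step up to 150 (or ever) has all patches equal.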